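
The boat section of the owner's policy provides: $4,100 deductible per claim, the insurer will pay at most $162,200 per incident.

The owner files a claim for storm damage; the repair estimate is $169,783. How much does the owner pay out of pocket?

After the deductible, $169,783 − $4,100 = $165,683 remains.
Since $165,683 > $162,200, the payout is capped at $162,200.
Owner's share is the uncovered remainder: $169,783 − $162,200 = $7,583.

$7,583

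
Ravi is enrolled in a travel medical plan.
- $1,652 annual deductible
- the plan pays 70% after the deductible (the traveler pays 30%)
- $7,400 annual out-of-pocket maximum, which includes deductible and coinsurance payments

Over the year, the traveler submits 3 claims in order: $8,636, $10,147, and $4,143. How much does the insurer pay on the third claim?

Claim 1 — $8,636: deductible takes $1,652, $6,984 remains; traveler's 30% is $2,095.20. Traveler pays $3,747.20; OOP now $3,747.20. Plan pays $8,636 − $3,747.20 = $4,888.80.
Claim 2 — $10,147: 30% coinsurance on $10,147 = $3,044.10. Traveler owes $3,044.10 (running OOP $6,791.30). Plan pays $10,147 − $3,044.10 = $7,102.90.
Claim 3 — $4,143: 30% coinsurance on $4,143 = $1,242.90. OOP would hit $8,034.20 > $7,400, so the cap limits the traveler to $7,400 − $6,791.30 = $608.70. Plan pays $4,143 − $608.70 = $3,534.30.

$3,534.30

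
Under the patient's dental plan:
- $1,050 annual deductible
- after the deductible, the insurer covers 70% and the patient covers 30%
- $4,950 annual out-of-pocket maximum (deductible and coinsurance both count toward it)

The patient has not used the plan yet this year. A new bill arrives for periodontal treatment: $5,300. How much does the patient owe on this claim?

Deductible not yet touched, so the first $1,050 of the bill goes to the deductible.
After the $1,050 deductible portion, $5,300 − $1,050 = $4,250 is subject to coinsurance.
Coinsurance: $4,250 × 30% = $1,275.
So the patient owes $1,050 + $1,275 = $2,325 before any cap.
Cumulative spending $0 + $2,325 = $2,325 stays under the $4,950 maximum.

$2,325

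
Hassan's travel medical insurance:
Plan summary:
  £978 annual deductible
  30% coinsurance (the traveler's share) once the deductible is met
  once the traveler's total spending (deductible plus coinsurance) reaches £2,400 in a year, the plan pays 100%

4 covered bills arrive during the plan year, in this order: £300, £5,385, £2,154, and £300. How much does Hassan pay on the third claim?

Claim 1 (£300): fully absorbed by the deductible. Traveler owes £300 (running OOP £300).
Claim 2 (£5,385): £678 finishes the deductible; £4,707 goes to coinsurance; traveler's 30% is £1,412.10. Traveler pays £2,090.10; OOP now £2,390.10.
Claim 3 (£2,154): deductible already satisfied, so traveler's share is 30% × £2,154 = £646.20. OOP would hit £3,036.30 > £2,400, so the cap limits the traveler to £2,400 − £2,390.10 = £9.90.

£9.90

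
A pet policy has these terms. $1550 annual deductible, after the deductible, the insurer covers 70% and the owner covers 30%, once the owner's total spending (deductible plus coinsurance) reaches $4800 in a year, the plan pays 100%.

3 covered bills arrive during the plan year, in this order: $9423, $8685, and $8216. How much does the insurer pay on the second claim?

Claim 1 ($9423): $1550 finishes the deductible; $7873 goes to coinsurance; owner's 30% is $2361.90. Owner pays $3911.90; OOP now $3911.90. Insurer: $9423 − $3911.90 = $5511.10.
Claim 2 ($8685): deductible met; 30% of $8685 = $2605.50. OOP would hit $6517.40 > $4800, so the cap limits the owner to $4800 − $3911.90 = $888.10. Insurer: $8685 − $888.10 = $7796.90.

$7796.90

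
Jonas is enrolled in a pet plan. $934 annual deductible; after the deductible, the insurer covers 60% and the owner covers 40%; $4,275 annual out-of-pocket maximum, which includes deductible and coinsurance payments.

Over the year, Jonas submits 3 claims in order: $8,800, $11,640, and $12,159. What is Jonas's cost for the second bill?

$194.60

Bill 1, $8,800: deductible takes $934, $7,866 remains; 40% of $7,866 = $3,146.40. Cost to owner: $4,080.40. OOP to date $4,080.40.
Bill 2, $11,640: deductible already satisfied, so owner's share is 40% × $11,640 = $4,656. Adding that to $4,080.40 gives $8,736.40, past the $4,275 cap; owner pays only $4,275 − $4,080.40 = $194.60.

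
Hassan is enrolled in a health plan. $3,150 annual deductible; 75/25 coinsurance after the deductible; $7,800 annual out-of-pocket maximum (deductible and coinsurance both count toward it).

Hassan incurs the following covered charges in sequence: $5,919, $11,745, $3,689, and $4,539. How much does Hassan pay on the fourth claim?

$99.25

Bill 1, $5,919: $3,150 finishes the deductible; $2,769 goes to coinsurance; patient's 25% is $692.25. Patient owes $3,842.25 (running OOP $3,842.25).
Bill 2, $11,745: deductible met; 25% of $11,745 = $2,936.25. Cost to patient: $2,936.25. OOP to date $6,778.50.
Bill 3, $3,689: deductible already satisfied, so patient's share is 25% × $3,689 = $922.25. Patient pays $922.25; OOP now $7,700.75.
Bill 4, $4,539: deductible met; 25% of $4,539 = $1,134.75. Adding that to $7,700.75 gives $8,835.50, past the $7,800 cap; patient pays only $7,800 − $7,700.75 = $99.25.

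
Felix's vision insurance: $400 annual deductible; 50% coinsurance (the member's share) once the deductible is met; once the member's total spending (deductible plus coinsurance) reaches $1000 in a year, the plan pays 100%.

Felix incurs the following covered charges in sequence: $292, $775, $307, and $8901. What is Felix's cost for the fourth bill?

Claim 1 ($292): entire amount goes to the deductible. Member pays $292; OOP now $292.
Claim 2 ($775): $108 to deductible, leaving $667; coinsurance $667 × 50% = $333.50. Member pays $441.50; OOP now $733.50.
Claim 3 ($307): 50% coinsurance on $307 = $153.50. Member pays $153.50; OOP now $887.
Claim 4 ($8901): 50% coinsurance on $8901 = $4450.50. That would push OOP to $5337.50, over the $1000 cap, so member pays $1000 − $887 = $113.

$113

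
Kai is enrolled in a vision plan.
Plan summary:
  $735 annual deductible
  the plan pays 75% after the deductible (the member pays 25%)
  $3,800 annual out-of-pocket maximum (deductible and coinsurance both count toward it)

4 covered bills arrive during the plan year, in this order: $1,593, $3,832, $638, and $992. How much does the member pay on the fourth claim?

$248

Claim 1 — $1,593: $735 to deductible, leaving $858; 25% of $858 = $214.50. Cost to member: $949.50. OOP to date $949.50.
Claim 2 — $3,832: 25% coinsurance on $3,832 = $958. Cost to member: $958. OOP to date $1,907.50.
Claim 3 — $638: deductible already satisfied, so member's share is 25% × $638 = $159.50. Member owes $159.50 (running OOP $2,067).
Claim 4 — $992: deductible met; 25% of $992 = $248. Member owes $248 (running OOP $2,315).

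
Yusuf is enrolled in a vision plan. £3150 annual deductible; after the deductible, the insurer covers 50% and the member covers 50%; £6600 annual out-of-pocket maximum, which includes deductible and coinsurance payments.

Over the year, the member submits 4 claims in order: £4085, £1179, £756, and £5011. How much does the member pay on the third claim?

£378

Bill 1, £4085: £3150 to deductible, leaving £935; member's 50% is £467.50. Member owes £3617.50 (running OOP £3617.50).
Bill 2, £1179: 50% coinsurance on £1179 = £589.50. Member pays £589.50; OOP now £4207.
Bill 3, £756: deductible met; 50% of £756 = £378. Member pays £378; OOP now £4585.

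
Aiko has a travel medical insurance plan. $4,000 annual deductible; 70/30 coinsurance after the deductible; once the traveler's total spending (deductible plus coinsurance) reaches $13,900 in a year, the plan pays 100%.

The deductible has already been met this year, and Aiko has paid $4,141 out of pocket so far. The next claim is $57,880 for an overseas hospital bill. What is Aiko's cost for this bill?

With the deductible met, the entire $57,880 is subject to coinsurance.
Coinsurance: $57,880 × 30% = $17,364.
Year-to-date out-of-pocket would reach $4,141 + $17,364 = $21,505, above the $13,900 maximum, so the traveler pays only $13,900 − $4,141 = $9,759.

$9,759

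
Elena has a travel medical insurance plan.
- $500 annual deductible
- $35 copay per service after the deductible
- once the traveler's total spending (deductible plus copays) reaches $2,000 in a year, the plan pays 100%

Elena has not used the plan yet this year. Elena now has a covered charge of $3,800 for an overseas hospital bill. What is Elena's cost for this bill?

Nothing has been paid toward the $500 deductible, so the first $500 of this charge is applied there.
That leaves $3,800 − $500 = $3,300 for the copay.
Copay on this service: $35.
That puts the traveler's cost at $500 + $35 = $535 before any cap.
Total out-of-pocket so far would be $0 + $535 = $535, below the $2,000 cap — no reduction.

$535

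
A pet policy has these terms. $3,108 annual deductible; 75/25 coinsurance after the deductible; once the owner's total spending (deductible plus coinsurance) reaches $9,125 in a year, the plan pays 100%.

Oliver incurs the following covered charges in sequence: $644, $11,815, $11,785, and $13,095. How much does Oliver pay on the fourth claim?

#1 ($644): all of it applies to the deductible. Owner pays $644; OOP now $644.
#2 ($11,815): deductible takes $2,464, $9,351 remains; owner's 25% is $2,337.75. Owner owes $4,801.75 (running OOP $5,445.75).
#3 ($11,785): deductible already satisfied, so owner's share is 25% × $11,785 = $2,946.25. Owner owes $2,946.25 (running OOP $8,392).
#4 ($13,095): deductible met; 25% of $13,095 = $3,273.75. That would push OOP to $11,665.75, over the $9,125 cap, so owner pays $9,125 − $8,392 = $733.

$733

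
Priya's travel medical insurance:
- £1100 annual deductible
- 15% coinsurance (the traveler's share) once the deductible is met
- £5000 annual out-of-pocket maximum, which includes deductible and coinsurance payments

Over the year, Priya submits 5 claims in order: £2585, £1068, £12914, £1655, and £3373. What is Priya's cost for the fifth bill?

Claim 1 (£2585): deductible takes £1100, £1485 remains; traveler's 15% is £222.75. Traveler pays £1322.75; OOP now £1322.75.
Claim 2 (£1068): deductible already satisfied, so traveler's share is 15% × £1068 = £160.20. Traveler pays £160.20; OOP now £1482.95.
Claim 3 (£12914): deductible already satisfied, so traveler's share is 15% × £12914 = £1937.10. Traveler pays £1937.10; OOP now £3420.05.
Claim 4 (£1655): 15% coinsurance on £1655 = £248.25. Traveler pays £248.25; OOP now £3668.30.
Claim 5 (£3373): 15% coinsurance on £3373 = £505.95. Traveler owes £505.95 (running OOP £4174.25).

£505.95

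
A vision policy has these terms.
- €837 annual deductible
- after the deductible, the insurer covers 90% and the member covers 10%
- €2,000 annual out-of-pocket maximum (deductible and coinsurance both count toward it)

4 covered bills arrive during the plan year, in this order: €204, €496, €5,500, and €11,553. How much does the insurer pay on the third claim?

Claim 1 (€204): all of it applies to the deductible. Member pays €204; OOP now €204. Plan pays €204 − €204 = €0.
Claim 2 (€496): entire amount goes to the deductible. Member owes €496 (running OOP €700). Plan pays €496 − €496 = €0.
Claim 3 (€5,500): €137 finishes the deductible; €5,363 goes to coinsurance; member's 10% is €536.30. Cost to member: €673.30. OOP to date €1,373.30. Insurer: €5,500 − €673.30 = €4,826.70.

€4,826.70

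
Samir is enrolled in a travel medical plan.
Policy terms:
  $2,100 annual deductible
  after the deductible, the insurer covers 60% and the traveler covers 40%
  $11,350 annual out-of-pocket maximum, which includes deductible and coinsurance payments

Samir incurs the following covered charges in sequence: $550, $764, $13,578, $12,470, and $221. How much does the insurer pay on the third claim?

#1 ($550): entire amount goes to the deductible. Cost to traveler: $550. OOP to date $550. Plan pays $550 − $550 = $0.
#2 ($764): entire amount goes to the deductible. Traveler pays $764; OOP now $1,314. Plan pays $764 − $764 = $0.
#3 ($13,578): $786 to deductible, leaving $12,792; traveler's 40% is $5,116.80. Traveler pays $5,902.80; OOP now $7,216.80. Plan pays $13,578 − $5,902.80 = $7,675.20.

$7,675.20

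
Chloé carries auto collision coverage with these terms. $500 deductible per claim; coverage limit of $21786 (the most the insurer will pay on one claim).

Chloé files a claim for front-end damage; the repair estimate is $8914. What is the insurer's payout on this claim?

After the deductible, $8914 − $500 = $8414 remains.
$8414 is within the $21786 limit, so the insurer pays $8414.

$8414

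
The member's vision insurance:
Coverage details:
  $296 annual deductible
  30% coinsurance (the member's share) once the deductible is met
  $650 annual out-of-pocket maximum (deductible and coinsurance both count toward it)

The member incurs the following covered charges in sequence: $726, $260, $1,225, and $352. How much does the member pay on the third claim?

$147

Bill 1, $726: $296 to deductible, leaving $430; 30% of $430 = $129. Member owes $425 (running OOP $425).
Bill 2, $260: 30% coinsurance on $260 = $78. Member pays $78; OOP now $503.
Bill 3, $1,225: 30% coinsurance on $1,225 = $367.50. That would push OOP to $870.50, over the $650 cap, so member pays $650 − $503 = $147.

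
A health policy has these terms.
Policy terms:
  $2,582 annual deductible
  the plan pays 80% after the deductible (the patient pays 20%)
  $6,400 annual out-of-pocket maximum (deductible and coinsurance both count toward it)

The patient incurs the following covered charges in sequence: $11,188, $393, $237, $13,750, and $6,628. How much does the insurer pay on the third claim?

Claim 1 ($11,188): $2,582 to deductible, leaving $8,606; patient's 20% is $1,721.20. Patient pays $4,303.20; OOP now $4,303.20. Plan pays $11,188 − $4,303.20 = $6,884.80.
Claim 2 ($393): 20% coinsurance on $393 = $78.60. Patient pays $78.60; OOP now $4,381.80. Insurer: $393 − $78.60 = $314.40.
Claim 3 ($237): 20% coinsurance on $237 = $47.40. Cost to patient: $47.40. OOP to date $4,429.20. Insurer: $237 − $47.40 = $189.60.

$189.60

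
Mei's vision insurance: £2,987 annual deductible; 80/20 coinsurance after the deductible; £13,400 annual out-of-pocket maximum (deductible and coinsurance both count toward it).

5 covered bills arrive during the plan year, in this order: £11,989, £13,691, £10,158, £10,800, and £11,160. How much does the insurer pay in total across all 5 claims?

#1 (£11,989): £2,987 to deductible, leaving £9,002; coinsurance £9,002 × 20% = £1,800.40. Cost to member: £4,787.40. OOP to date £4,787.40. Insurer: £11,989 − £4,787.40 = £7,201.60.
#2 (£13,691): deductible already satisfied, so member's share is 20% × £13,691 = £2,738.20. Member pays £2,738.20; OOP now £7,525.60. Insurer: £13,691 − £2,738.20 = £10,952.80.
#3 (£10,158): 20% coinsurance on £10,158 = £2,031.60. Member owes £2,031.60 (running OOP £9,557.20). Plan pays £10,158 − £2,031.60 = £8,126.40.
#4 (£10,800): deductible already satisfied, so member's share is 20% × £10,800 = £2,160. Cost to member: £2,160. OOP to date £11,717.20. Plan pays £10,800 − £2,160 = £8,640.
#5 (£11,160): 20% coinsurance on £11,160 = £2,232. That would push OOP to £13,949.20, over the £13,400 cap, so member pays £13,400 − £11,717.20 = £1,682.80. Insurer: £11,160 − £1,682.80 = £9,477.20.
Insurer total = bills − member's total = £57,798 − £13,400 = £44,398.

£44,398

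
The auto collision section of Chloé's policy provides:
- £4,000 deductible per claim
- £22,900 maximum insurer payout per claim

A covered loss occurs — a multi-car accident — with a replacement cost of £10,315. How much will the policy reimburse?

After the deductible, £10,315 − £4,000 = £6,315 remains.
£6,315 is within the £22,900 limit, so the insurer pays £6,315.

£6,315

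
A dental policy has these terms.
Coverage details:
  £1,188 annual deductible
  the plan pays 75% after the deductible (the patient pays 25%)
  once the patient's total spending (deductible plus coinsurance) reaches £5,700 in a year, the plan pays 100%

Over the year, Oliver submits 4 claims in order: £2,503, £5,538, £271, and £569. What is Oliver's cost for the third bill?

£67.75

#1 (£2,503): £1,188 to deductible, leaving £1,315; patient's 25% is £328.75. Patient owes £1,516.75 (running OOP £1,516.75).
#2 (£5,538): deductible met; 25% of £5,538 = £1,384.50. Patient owes £1,384.50 (running OOP £2,901.25).
#3 (£271): 25% coinsurance on £271 = £67.75. Patient owes £67.75 (running OOP £2,969).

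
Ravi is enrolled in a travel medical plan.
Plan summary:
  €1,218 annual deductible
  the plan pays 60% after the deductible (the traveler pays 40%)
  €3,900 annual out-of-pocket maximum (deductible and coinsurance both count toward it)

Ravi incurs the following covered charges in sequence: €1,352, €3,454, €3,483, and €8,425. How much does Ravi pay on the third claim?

Claim 1 (€1,352): €1,218 to deductible, leaving €134; coinsurance €134 × 40% = €53.60. Traveler owes €1,271.60 (running OOP €1,271.60).
Claim 2 (€3,454): 40% coinsurance on €3,454 = €1,381.60. Cost to traveler: €1,381.60. OOP to date €2,653.20.
Claim 3 (€3,483): 40% coinsurance on €3,483 = €1,393.20. That would push OOP to €4,046.40, over the €3,900 cap, so traveler pays €3,900 − €2,653.20 = €1,246.80.

€1,246.80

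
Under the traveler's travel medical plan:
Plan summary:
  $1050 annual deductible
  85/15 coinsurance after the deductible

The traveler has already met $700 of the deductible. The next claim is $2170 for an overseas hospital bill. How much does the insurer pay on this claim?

$1547

$700 of the $1050 deductible is already met, leaving $350.
That leaves $2170 − $350 = $1820 for coinsurance.
Traveler's 15% share of $1820 is $273.
So the traveler owes $350 + $273 = $623.
The insurer covers the remainder: $2170 − $623 = $1547.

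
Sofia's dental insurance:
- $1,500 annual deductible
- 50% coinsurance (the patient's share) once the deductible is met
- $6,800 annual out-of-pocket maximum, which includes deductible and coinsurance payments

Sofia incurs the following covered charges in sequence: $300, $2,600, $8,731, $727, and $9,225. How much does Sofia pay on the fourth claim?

$234.50

Claim 1 — $300: entire amount goes to the deductible. Patient pays $300; OOP now $300.
Claim 2 — $2,600: $1,200 to deductible, leaving $1,400; patient's 50% is $700. Patient pays $1,900; OOP now $2,200.
Claim 3 — $8,731: 50% coinsurance on $8,731 = $4,365.50. Patient pays $4,365.50; OOP now $6,565.50.
Claim 4 — $727: 50% coinsurance on $727 = $363.50. That would push OOP to $6,929, over the $6,800 cap, so patient pays $6,800 − $6,565.50 = $234.50.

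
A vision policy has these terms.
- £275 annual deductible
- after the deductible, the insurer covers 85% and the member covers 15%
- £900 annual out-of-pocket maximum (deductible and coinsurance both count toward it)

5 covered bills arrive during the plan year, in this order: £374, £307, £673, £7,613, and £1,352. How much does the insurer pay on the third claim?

£572.05

Claim 1 — £374: £275 finishes the deductible; £99 goes to coinsurance; coinsurance £99 × 15% = £14.85. Member owes £289.85 (running OOP £289.85). Insurer: £374 − £289.85 = £84.15.
Claim 2 — £307: deductible met; 15% of £307 = £46.05. Member pays £46.05; OOP now £335.90. Insurer: £307 − £46.05 = £260.95.
Claim 3 — £673: 15% coinsurance on £673 = £100.95. Member owes £100.95 (running OOP £436.85). Insurer: £673 − £100.95 = £572.05.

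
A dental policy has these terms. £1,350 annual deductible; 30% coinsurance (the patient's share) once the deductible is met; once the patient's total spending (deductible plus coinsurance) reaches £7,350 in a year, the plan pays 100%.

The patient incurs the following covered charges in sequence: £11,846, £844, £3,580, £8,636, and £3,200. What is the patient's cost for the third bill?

£1,074

Bill 1, £11,846: £1,350 to deductible, leaving £10,496; coinsurance £10,496 × 30% = £3,148.80. Patient pays £4,498.80; OOP now £4,498.80.
Bill 2, £844: deductible already satisfied, so patient's share is 30% × £844 = £253.20. Patient pays £253.20; OOP now £4,752.
Bill 3, £3,580: deductible already satisfied, so patient's share is 30% × £3,580 = £1,074. Patient pays £1,074; OOP now £5,826.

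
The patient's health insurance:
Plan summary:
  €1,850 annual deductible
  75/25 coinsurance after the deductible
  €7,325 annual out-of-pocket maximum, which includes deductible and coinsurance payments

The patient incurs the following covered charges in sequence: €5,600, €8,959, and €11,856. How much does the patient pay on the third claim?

Claim 1 (€5,600): €1,850 finishes the deductible; €3,750 goes to coinsurance; coinsurance €3,750 × 25% = €937.50. Patient pays €2,787.50; OOP now €2,787.50.
Claim 2 (€8,959): 25% coinsurance on €8,959 = €2,239.75. Cost to patient: €2,239.75. OOP to date €5,027.25.
Claim 3 (€11,856): deductible met; 25% of €11,856 = €2,964. OOP would hit €7,991.25 > €7,325, so the cap limits the patient to €7,325 − €5,027.25 = €2,297.75.

€2,297.75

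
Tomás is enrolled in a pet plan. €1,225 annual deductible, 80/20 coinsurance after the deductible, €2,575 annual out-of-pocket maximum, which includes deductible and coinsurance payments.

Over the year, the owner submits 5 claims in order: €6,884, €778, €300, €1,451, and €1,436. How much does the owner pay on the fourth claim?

#1 (€6,884): €1,225 finishes the deductible; €5,659 goes to coinsurance; owner's 20% is €1,131.80. Owner pays €2,356.80; OOP now €2,356.80.
#2 (€778): 20% coinsurance on €778 = €155.60. Cost to owner: €155.60. OOP to date €2,512.40.
#3 (€300): 20% coinsurance on €300 = €60. Owner owes €60 (running OOP €2,572.40).
#4 (€1,451): deductible already satisfied, so owner's share is 20% × €1,451 = €290.20. OOP would hit €2,862.60 > €2,575, so the cap limits the owner to €2,575 − €2,572.40 = €2.60.

€2.60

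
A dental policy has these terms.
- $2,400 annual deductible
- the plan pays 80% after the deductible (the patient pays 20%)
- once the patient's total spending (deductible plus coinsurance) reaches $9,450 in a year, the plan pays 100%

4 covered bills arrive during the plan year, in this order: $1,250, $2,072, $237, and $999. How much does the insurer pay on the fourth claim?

Claim 1 ($1,250): entire amount goes to the deductible. Patient owes $1,250 (running OOP $1,250). Insurer: $1,250 − $1,250 = $0.
Claim 2 ($2,072): $1,150 to deductible, leaving $922; coinsurance $922 × 20% = $184.40. Cost to patient: $1,334.40. OOP to date $2,584.40. Plan pays $2,072 − $1,334.40 = $737.60.
Claim 3 ($237): 20% coinsurance on $237 = $47.40. Patient owes $47.40 (running OOP $2,631.80). Insurer: $237 − $47.40 = $189.60.
Claim 4 ($999): deductible met; 20% of $999 = $199.80. Patient owes $199.80 (running OOP $2,831.60). Plan pays $999 − $199.80 = $799.20.

$799.20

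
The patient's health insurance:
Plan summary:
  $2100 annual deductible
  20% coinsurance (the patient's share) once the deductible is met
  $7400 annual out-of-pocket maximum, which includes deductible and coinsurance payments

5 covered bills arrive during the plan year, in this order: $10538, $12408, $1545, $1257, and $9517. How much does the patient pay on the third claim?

$309

Bill 1, $10538: $2100 finishes the deductible; $8438 goes to coinsurance; coinsurance $8438 × 20% = $1687.60. Patient pays $3787.60; OOP now $3787.60.
Bill 2, $12408: deductible already satisfied, so patient's share is 20% × $12408 = $2481.60. Patient owes $2481.60 (running OOP $6269.20).
Bill 3, $1545: 20% coinsurance on $1545 = $309. Cost to patient: $309. OOP to date $6578.20.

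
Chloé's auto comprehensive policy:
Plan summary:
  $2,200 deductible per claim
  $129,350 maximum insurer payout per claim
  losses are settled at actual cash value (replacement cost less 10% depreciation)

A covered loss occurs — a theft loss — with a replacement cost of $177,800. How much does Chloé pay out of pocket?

Depreciate 10%: the covered value is $177,800 × 0.9 = $160,020.
Less the $2,200 deductible: $160,020 − $2,200 = $157,820.
Since $157,820 > $129,350, the payout is capped at $129,350.
Out of pocket: $177,800 − $129,350 = $48,450.

$48,450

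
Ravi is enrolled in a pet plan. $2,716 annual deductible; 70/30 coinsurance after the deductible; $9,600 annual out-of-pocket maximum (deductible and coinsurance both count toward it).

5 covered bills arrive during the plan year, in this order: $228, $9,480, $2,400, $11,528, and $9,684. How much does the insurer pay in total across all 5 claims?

$23,720

#1 ($228): entire amount goes to the deductible. Owner owes $228 (running OOP $228). Insurer: $228 − $228 = $0.
#2 ($9,480): $2,488 finishes the deductible; $6,992 goes to coinsurance; owner's 30% is $2,097.60. Owner pays $4,585.60; OOP now $4,813.60. Insurer: $9,480 − $4,585.60 = $4,894.40.
#3 ($2,400): deductible already satisfied, so owner's share is 30% × $2,400 = $720. Owner pays $720; OOP now $5,533.60. Insurer: $2,400 − $720 = $1,680.
#4 ($11,528): deductible already satisfied, so owner's share is 30% × $11,528 = $3,458.40. Owner pays $3,458.40; OOP now $8,992. Plan pays $11,528 − $3,458.40 = $8,069.60.
#5 ($9,684): deductible met; 30% of $9,684 = $2,905.20. OOP would hit $11,897.20 > $9,600, so the cap limits the owner to $9,600 − $8,992 = $608. Insurer: $9,684 − $608 = $9,076.
Insurer total: $0 + $4,894.40 + $1,680 + $8,069.60 + $9,076 = $23,720.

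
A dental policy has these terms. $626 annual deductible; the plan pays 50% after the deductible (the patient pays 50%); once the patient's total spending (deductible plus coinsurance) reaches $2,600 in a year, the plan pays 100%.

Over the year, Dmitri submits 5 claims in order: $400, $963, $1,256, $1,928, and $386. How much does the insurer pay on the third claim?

#1 ($400): fully absorbed by the deductible. Patient pays $400; OOP now $400. Plan pays $400 − $400 = $0.
#2 ($963): deductible takes $226, $737 remains; 50% of $737 = $368.50. Patient pays $594.50; OOP now $994.50. Insurer: $963 − $594.50 = $368.50.
#3 ($1,256): 50% coinsurance on $1,256 = $628. Patient owes $628 (running OOP $1,622.50). Insurer: $1,256 − $628 = $628.

$628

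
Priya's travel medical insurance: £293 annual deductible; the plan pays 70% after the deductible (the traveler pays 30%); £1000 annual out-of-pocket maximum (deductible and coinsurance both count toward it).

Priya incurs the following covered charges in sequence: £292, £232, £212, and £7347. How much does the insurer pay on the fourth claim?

£6772.90

Claim 1 (£292): fully absorbed by the deductible. Cost to traveler: £292. OOP to date £292. Plan pays £292 − £292 = £0.
Claim 2 (£232): £1 finishes the deductible; £231 goes to coinsurance; 30% of £231 = £69.30. Traveler owes £70.30 (running OOP £362.30). Insurer: £232 − £70.30 = £161.70.
Claim 3 (£212): deductible already satisfied, so traveler's share is 30% × £212 = £63.60. Cost to traveler: £63.60. OOP to date £425.90. Plan pays £212 − £63.60 = £148.40.
Claim 4 (£7347): 30% coinsurance on £7347 = £2204.10. OOP would hit £2630 > £1000, so the cap limits the traveler to £1000 − £425.90 = £574.10. Plan pays £7347 − £574.10 = £6772.90.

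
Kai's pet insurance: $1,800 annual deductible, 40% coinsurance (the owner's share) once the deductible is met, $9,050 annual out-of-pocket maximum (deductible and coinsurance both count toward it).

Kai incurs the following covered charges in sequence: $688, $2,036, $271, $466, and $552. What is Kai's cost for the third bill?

$108.40

Claim 1 ($688): fully absorbed by the deductible. Owner pays $688; OOP now $688.
Claim 2 ($2,036): $1,112 finishes the deductible; $924 goes to coinsurance; coinsurance $924 × 40% = $369.60. Owner owes $1,481.60 (running OOP $2,169.60).
Claim 3 ($271): deductible met; 40% of $271 = $108.40. Owner pays $108.40; OOP now $2,278.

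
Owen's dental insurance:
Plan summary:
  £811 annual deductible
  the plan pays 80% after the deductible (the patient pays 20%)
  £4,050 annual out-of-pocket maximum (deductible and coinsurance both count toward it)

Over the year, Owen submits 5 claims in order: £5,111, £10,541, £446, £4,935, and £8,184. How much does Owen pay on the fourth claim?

Claim 1 (£5,111): £811 finishes the deductible; £4,300 goes to coinsurance; patient's 20% is £860. Patient owes £1,671 (running OOP £1,671).
Claim 2 (£10,541): deductible already satisfied, so patient's share is 20% × £10,541 = £2,108.20. Patient pays £2,108.20; OOP now £3,779.20.
Claim 3 (£446): 20% coinsurance on £446 = £89.20. Patient owes £89.20 (running OOP £3,868.40).
Claim 4 (£4,935): deductible already satisfied, so patient's share is 20% × £4,935 = £987. Adding that to £3,868.40 gives £4,855.40, past the £4,050 cap; patient pays only £4,050 − £3,868.40 = £181.60.

£181.60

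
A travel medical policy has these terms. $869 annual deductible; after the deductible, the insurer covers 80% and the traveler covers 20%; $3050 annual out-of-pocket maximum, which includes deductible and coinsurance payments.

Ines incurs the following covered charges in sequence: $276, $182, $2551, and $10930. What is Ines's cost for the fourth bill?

$1753

Claim 1 — $276: fully absorbed by the deductible. Cost to traveler: $276. OOP to date $276.
Claim 2 — $182: entire amount goes to the deductible. Cost to traveler: $182. OOP to date $458.
Claim 3 — $2551: deductible takes $411, $2140 remains; 20% of $2140 = $428. Traveler pays $839; OOP now $1297.
Claim 4 — $10930: deductible met; 20% of $10930 = $2186. OOP would hit $3483 > $3050, so the cap limits the traveler to $3050 − $1297 = $1753.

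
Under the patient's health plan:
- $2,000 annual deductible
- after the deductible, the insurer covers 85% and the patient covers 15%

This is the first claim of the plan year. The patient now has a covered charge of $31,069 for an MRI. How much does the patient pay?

Deductible not yet touched, so the first $2,000 of the bill goes to the deductible.
The remaining $29,069 (= $31,069 − $2,000) moves to coinsurance.
Patient's 15% share of $29,069 is $4,360.35.
So the patient owes $2,000 + $4,360.35 = $6,360.35.

$6,360.35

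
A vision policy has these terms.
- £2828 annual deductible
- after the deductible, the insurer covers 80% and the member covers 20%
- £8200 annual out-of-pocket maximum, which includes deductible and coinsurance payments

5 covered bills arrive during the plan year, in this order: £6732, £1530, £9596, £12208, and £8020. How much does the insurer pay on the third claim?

Claim 1 (£6732): £2828 finishes the deductible; £3904 goes to coinsurance; coinsurance £3904 × 20% = £780.80. Member pays £3608.80; OOP now £3608.80. Insurer: £6732 − £3608.80 = £3123.20.
Claim 2 (£1530): deductible met; 20% of £1530 = £306. Member pays £306; OOP now £3914.80. Plan pays £1530 − £306 = £1224.
Claim 3 (£9596): deductible met; 20% of £9596 = £1919.20. Member owes £1919.20 (running OOP £5834). Plan pays £9596 − £1919.20 = £7676.80.

£7676.80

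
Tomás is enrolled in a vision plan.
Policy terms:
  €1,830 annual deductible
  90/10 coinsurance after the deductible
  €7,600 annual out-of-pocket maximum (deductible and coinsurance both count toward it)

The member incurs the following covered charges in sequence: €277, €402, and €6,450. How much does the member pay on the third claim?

#1 (€277): entire amount goes to the deductible. Member owes €277 (running OOP €277).
#2 (€402): all of it applies to the deductible. Cost to member: €402. OOP to date €679.
#3 (€6,450): €1,151 finishes the deductible; €5,299 goes to coinsurance; coinsurance €5,299 × 10% = €529.90. Cost to member: €1,680.90. OOP to date €2,359.90.

€1,680.90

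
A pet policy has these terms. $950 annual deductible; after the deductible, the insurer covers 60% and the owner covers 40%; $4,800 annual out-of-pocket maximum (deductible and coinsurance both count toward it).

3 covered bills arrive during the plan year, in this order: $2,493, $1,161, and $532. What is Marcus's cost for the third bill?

$212.80

Bill 1, $2,493: $950 finishes the deductible; $1,543 goes to coinsurance; 40% of $1,543 = $617.20. Owner pays $1,567.20; OOP now $1,567.20.
Bill 2, $1,161: 40% coinsurance on $1,161 = $464.40. Owner pays $464.40; OOP now $2,031.60.
Bill 3, $532: 40% coinsurance on $532 = $212.80. Cost to owner: $212.80. OOP to date $2,244.40.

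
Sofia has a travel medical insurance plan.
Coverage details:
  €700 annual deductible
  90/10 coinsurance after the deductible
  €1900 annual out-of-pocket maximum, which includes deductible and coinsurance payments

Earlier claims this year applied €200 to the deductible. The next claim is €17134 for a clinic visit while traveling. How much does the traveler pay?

€1700

€200 of the €700 deductible is already met, leaving €500.
After the €500 deductible portion, €17134 − €500 = €16634 is subject to coinsurance.
Coinsurance: €16634 × 10% = €1663.40.
So the traveler owes €500 + €1663.40 = €2163.40 before any cap.
Year-to-date out-of-pocket would reach €200 + €2163.40 = €2363.40, above the €1900 maximum, so the traveler pays only €1900 − €200 = €1700.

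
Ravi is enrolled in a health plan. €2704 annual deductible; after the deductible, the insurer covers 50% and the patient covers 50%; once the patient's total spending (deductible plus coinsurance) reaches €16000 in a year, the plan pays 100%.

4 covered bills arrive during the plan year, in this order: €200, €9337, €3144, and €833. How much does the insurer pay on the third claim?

Claim 1 — €200: all of it applies to the deductible. Cost to patient: €200. OOP to date €200. Insurer: €200 − €200 = €0.
Claim 2 — €9337: €2504 to deductible, leaving €6833; 50% of €6833 = €3416.50. Patient owes €5920.50 (running OOP €6120.50). Plan pays €9337 − €5920.50 = €3416.50.
Claim 3 — €3144: deductible already satisfied, so patient's share is 50% × €3144 = €1572. Patient pays €1572; OOP now €7692.50. Insurer: €3144 − €1572 = €1572.

€1572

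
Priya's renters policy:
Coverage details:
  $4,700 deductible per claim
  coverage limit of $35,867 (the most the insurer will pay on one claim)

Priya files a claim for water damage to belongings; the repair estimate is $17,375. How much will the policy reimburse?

After the deductible, $17,375 − $4,700 = $12,675 remains.
$12,675 is within the $35,867 limit, so the insurer pays $12,675.

$12,675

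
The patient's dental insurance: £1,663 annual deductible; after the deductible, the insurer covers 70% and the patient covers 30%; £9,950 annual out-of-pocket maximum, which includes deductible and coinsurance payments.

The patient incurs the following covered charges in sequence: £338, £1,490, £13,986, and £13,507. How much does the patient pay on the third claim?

£4,195.80

Bill 1, £338: entire amount goes to the deductible. Patient owes £338 (running OOP £338).
Bill 2, £1,490: £1,325 to deductible, leaving £165; coinsurance £165 × 30% = £49.50. Patient pays £1,374.50; OOP now £1,712.50.
Bill 3, £13,986: 30% coinsurance on £13,986 = £4,195.80. Cost to patient: £4,195.80. OOP to date £5,908.30.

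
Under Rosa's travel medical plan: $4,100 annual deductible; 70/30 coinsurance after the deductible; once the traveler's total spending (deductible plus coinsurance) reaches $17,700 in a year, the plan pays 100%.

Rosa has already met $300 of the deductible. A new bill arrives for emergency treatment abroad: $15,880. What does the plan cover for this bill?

$300 of the $4,100 deductible is already met, leaving $3,800.
After the $3,800 deductible portion, $15,880 − $3,800 = $12,080 is subject to coinsurance.
Coinsurance: $12,080 × 30% = $3,624.
That puts the traveler's cost at $3,800 + $3,624 = $7,424 before any cap.
Cumulative spending $300 + $7,424 = $7,724 stays under the $17,700 maximum.
The plan picks up $15,880 − $7,424 = $8,456.

$8,456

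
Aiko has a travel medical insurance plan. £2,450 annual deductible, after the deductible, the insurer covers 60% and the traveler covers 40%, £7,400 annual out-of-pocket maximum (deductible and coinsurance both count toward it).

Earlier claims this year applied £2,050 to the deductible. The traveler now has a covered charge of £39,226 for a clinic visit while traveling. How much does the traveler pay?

Remaining deductible: £2,450 − £2,050 = £400.
That leaves £39,226 − £400 = £38,826 for coinsurance.
Coinsurance: £38,826 × 40% = £15,530.40.
So the traveler owes £400 + £15,530.40 = £15,930.40 before any cap.
That would bring total out-of-pocket to £17,980.40, past the £7,400 cap. The traveler is capped at £7,400 − £2,050 = £5,350 on this claim.

£5,350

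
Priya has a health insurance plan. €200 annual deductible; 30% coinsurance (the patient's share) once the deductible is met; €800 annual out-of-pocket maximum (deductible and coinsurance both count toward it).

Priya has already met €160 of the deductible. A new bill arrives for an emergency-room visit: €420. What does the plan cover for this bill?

Deductible still to meet: €200 − €160 = €40.
After the €40 deductible portion, €420 − €40 = €380 is subject to coinsurance.
Coinsurance: €380 × 30% = €114.
That puts the patient's cost at €40 + €114 = €154 before any cap.
Year-to-date out-of-pocket becomes €160 + €154 = €314, still under the €800 maximum, so no cap applies.
The insurer covers the remainder: €420 − €154 = €266.

€266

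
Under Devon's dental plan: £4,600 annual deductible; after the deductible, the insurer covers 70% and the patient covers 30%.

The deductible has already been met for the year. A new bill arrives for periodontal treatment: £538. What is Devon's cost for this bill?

With the deductible met, the entire £538 is subject to coinsurance.
Patient's 30% share of £538 is £161.40.

£161.40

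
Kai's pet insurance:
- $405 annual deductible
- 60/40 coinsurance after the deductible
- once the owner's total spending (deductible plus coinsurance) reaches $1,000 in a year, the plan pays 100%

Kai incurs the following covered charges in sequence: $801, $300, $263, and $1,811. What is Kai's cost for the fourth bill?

Bill 1, $801: deductible takes $405, $396 remains; owner's 40% is $158.40. Cost to owner: $563.40. OOP to date $563.40.
Bill 2, $300: deductible already satisfied, so owner's share is 40% × $300 = $120. Cost to owner: $120. OOP to date $683.40.
Bill 3, $263: deductible met; 40% of $263 = $105.20. Owner pays $105.20; OOP now $788.60.
Bill 4, $1,811: 40% coinsurance on $1,811 = $724.40. That would push OOP to $1,513, over the $1,000 cap, so owner pays $1,000 − $788.60 = $211.40.

$211.40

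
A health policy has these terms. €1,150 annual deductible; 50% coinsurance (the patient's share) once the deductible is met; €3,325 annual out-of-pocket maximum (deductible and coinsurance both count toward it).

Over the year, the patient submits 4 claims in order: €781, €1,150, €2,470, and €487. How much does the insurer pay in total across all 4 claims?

€1,869

Bill 1, €781: entire amount goes to the deductible. Patient pays €781; OOP now €781. Insurer: €781 − €781 = €0.
Bill 2, €1,150: deductible takes €369, €781 remains; patient's 50% is €390.50. Patient owes €759.50 (running OOP €1,540.50). Insurer: €1,150 − €759.50 = €390.50.
Bill 3, €2,470: 50% coinsurance on €2,470 = €1,235. Patient owes €1,235 (running OOP €2,775.50). Plan pays €2,470 − €1,235 = €1,235.
Bill 4, €487: deductible met; 50% of €487 = €243.50. Cost to patient: €243.50. OOP to date €3,019. Insurer: €487 − €243.50 = €243.50.
Insurer total = bills − patient's total = €4,888 − €3,019 = €1,869.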